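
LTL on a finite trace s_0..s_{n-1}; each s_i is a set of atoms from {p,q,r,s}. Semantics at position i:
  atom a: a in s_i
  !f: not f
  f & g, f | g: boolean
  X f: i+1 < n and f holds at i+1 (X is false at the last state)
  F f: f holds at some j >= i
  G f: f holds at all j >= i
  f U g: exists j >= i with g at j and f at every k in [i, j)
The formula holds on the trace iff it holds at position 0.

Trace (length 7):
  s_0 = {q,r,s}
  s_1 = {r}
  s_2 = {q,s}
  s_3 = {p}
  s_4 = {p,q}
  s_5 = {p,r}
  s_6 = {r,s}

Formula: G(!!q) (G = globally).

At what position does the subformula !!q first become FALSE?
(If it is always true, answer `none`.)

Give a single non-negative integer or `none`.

Answer: 1

Derivation:
s_0={q,r,s}: !!q=True !q=False q=True
s_1={r}: !!q=False !q=True q=False
s_2={q,s}: !!q=True !q=False q=True
s_3={p}: !!q=False !q=True q=False
s_4={p,q}: !!q=True !q=False q=True
s_5={p,r}: !!q=False !q=True q=False
s_6={r,s}: !!q=False !q=True q=False
G(!!q) holds globally = False
First violation at position 1.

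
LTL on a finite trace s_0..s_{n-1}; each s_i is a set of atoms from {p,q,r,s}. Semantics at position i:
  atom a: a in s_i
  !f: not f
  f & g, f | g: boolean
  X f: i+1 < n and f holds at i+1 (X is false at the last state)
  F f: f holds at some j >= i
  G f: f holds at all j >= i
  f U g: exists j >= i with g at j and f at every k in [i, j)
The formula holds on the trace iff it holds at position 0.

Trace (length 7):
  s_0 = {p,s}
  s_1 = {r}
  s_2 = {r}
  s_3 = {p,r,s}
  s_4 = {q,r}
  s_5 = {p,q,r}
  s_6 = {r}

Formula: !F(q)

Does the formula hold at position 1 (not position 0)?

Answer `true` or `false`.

Answer: false

Derivation:
s_0={p,s}: !F(q)=False F(q)=True q=False
s_1={r}: !F(q)=False F(q)=True q=False
s_2={r}: !F(q)=False F(q)=True q=False
s_3={p,r,s}: !F(q)=False F(q)=True q=False
s_4={q,r}: !F(q)=False F(q)=True q=True
s_5={p,q,r}: !F(q)=False F(q)=True q=True
s_6={r}: !F(q)=True F(q)=False q=False
Evaluating at position 1: result = False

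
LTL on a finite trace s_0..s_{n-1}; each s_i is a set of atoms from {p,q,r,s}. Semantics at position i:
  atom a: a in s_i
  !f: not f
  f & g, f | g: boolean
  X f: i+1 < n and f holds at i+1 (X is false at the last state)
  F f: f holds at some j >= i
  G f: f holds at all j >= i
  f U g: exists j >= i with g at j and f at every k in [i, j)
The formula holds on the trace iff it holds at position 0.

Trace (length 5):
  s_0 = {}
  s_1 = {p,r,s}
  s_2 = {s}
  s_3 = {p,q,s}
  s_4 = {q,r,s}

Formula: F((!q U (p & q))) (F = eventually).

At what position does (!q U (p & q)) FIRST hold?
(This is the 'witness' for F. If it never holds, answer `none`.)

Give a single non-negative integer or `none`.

s_0={}: (!q U (p & q))=True !q=True q=False (p & q)=False p=False
s_1={p,r,s}: (!q U (p & q))=True !q=True q=False (p & q)=False p=True
s_2={s}: (!q U (p & q))=True !q=True q=False (p & q)=False p=False
s_3={p,q,s}: (!q U (p & q))=True !q=False q=True (p & q)=True p=True
s_4={q,r,s}: (!q U (p & q))=False !q=False q=True (p & q)=False p=False
F((!q U (p & q))) holds; first witness at position 0.

Answer: 0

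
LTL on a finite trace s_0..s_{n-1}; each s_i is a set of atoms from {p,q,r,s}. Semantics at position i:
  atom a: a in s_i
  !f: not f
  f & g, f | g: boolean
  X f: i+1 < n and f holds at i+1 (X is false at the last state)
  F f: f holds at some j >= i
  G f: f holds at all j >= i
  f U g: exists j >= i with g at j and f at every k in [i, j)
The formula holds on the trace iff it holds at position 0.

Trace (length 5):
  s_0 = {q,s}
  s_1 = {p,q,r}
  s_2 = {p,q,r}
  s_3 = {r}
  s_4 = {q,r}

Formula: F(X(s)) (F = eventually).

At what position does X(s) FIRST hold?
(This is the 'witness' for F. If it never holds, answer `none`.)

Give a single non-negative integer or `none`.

Answer: none

Derivation:
s_0={q,s}: X(s)=False s=True
s_1={p,q,r}: X(s)=False s=False
s_2={p,q,r}: X(s)=False s=False
s_3={r}: X(s)=False s=False
s_4={q,r}: X(s)=False s=False
F(X(s)) does not hold (no witness exists).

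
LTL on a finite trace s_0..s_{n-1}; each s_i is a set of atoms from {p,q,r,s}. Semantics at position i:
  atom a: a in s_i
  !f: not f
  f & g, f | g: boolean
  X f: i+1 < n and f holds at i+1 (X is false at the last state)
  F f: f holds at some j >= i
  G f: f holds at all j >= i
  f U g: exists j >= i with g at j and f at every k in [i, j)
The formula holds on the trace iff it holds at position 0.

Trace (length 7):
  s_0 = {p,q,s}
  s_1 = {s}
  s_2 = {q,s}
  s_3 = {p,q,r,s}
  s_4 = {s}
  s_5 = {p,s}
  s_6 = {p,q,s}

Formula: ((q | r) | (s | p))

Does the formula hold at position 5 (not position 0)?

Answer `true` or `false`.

s_0={p,q,s}: ((q | r) | (s | p))=True (q | r)=True q=True r=False (s | p)=True s=True p=True
s_1={s}: ((q | r) | (s | p))=True (q | r)=False q=False r=False (s | p)=True s=True p=False
s_2={q,s}: ((q | r) | (s | p))=True (q | r)=True q=True r=False (s | p)=True s=True p=False
s_3={p,q,r,s}: ((q | r) | (s | p))=True (q | r)=True q=True r=True (s | p)=True s=True p=True
s_4={s}: ((q | r) | (s | p))=True (q | r)=False q=False r=False (s | p)=True s=True p=False
s_5={p,s}: ((q | r) | (s | p))=True (q | r)=False q=False r=False (s | p)=True s=True p=True
s_6={p,q,s}: ((q | r) | (s | p))=True (q | r)=True q=True r=False (s | p)=True s=True p=True
Evaluating at position 5: result = True

Answer: true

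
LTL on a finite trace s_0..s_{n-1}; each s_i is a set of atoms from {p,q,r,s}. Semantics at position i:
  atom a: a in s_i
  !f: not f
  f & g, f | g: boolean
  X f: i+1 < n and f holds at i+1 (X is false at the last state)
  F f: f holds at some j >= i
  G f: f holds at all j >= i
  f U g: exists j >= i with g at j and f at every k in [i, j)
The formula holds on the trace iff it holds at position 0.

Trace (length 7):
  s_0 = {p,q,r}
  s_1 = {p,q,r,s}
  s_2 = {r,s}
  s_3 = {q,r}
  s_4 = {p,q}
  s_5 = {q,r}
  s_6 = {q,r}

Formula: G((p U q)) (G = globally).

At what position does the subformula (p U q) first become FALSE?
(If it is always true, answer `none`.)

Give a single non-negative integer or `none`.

s_0={p,q,r}: (p U q)=True p=True q=True
s_1={p,q,r,s}: (p U q)=True p=True q=True
s_2={r,s}: (p U q)=False p=False q=False
s_3={q,r}: (p U q)=True p=False q=True
s_4={p,q}: (p U q)=True p=True q=True
s_5={q,r}: (p U q)=True p=False q=True
s_6={q,r}: (p U q)=True p=False q=True
G((p U q)) holds globally = False
First violation at position 2.

Answer: 2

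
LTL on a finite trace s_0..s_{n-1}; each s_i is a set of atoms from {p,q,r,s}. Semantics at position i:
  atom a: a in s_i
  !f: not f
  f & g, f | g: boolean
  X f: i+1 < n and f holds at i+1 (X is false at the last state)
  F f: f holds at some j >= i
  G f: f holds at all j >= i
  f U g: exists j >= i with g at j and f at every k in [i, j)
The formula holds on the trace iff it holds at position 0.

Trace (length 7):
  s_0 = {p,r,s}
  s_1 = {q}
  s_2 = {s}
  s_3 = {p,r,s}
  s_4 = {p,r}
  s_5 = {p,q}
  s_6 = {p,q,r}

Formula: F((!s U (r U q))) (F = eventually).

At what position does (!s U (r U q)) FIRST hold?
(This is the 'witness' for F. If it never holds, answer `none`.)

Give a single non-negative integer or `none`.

Answer: 0

Derivation:
s_0={p,r,s}: (!s U (r U q))=True !s=False s=True (r U q)=True r=True q=False
s_1={q}: (!s U (r U q))=True !s=True s=False (r U q)=True r=False q=True
s_2={s}: (!s U (r U q))=False !s=False s=True (r U q)=False r=False q=False
s_3={p,r,s}: (!s U (r U q))=True !s=False s=True (r U q)=True r=True q=False
s_4={p,r}: (!s U (r U q))=True !s=True s=False (r U q)=True r=True q=False
s_5={p,q}: (!s U (r U q))=True !s=True s=False (r U q)=True r=False q=True
s_6={p,q,r}: (!s U (r U q))=True !s=True s=False (r U q)=True r=True q=True
F((!s U (r U q))) holds; first witness at position 0.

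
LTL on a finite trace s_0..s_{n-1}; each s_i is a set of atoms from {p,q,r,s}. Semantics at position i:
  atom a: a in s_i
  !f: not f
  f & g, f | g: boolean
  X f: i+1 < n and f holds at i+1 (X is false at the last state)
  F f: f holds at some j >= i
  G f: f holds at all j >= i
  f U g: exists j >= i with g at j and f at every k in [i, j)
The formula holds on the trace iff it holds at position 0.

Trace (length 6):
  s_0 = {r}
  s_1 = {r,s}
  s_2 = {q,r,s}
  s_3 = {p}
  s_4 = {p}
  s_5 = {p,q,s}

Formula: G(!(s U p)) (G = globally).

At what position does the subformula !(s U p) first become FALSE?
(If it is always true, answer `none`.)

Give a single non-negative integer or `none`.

Answer: 1

Derivation:
s_0={r}: !(s U p)=True (s U p)=False s=False p=False
s_1={r,s}: !(s U p)=False (s U p)=True s=True p=False
s_2={q,r,s}: !(s U p)=False (s U p)=True s=True p=False
s_3={p}: !(s U p)=False (s U p)=True s=False p=True
s_4={p}: !(s U p)=False (s U p)=True s=False p=True
s_5={p,q,s}: !(s U p)=False (s U p)=True s=True p=True
G(!(s U p)) holds globally = False
First violation at position 1.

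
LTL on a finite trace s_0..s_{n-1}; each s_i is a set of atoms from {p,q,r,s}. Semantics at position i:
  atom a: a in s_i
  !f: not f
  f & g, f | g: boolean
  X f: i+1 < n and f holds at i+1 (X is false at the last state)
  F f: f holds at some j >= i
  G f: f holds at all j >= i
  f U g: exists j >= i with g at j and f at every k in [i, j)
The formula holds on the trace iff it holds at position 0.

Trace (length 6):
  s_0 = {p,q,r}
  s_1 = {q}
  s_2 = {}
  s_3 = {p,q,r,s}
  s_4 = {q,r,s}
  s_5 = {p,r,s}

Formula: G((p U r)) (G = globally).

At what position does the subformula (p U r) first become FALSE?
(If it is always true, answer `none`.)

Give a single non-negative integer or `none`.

s_0={p,q,r}: (p U r)=True p=True r=True
s_1={q}: (p U r)=False p=False r=False
s_2={}: (p U r)=False p=False r=False
s_3={p,q,r,s}: (p U r)=True p=True r=True
s_4={q,r,s}: (p U r)=True p=False r=True
s_5={p,r,s}: (p U r)=True p=True r=True
G((p U r)) holds globally = False
First violation at position 1.

Answer: 1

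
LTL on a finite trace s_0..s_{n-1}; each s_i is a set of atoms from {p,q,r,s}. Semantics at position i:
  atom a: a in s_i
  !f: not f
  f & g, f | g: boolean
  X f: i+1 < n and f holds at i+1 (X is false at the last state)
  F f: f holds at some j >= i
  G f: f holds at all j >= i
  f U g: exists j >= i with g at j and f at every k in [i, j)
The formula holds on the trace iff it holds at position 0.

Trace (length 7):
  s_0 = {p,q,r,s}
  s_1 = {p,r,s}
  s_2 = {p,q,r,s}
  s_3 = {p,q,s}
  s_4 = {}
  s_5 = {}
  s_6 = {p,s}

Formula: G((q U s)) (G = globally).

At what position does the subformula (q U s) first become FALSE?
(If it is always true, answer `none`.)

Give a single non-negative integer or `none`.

s_0={p,q,r,s}: (q U s)=True q=True s=True
s_1={p,r,s}: (q U s)=True q=False s=True
s_2={p,q,r,s}: (q U s)=True q=True s=True
s_3={p,q,s}: (q U s)=True q=True s=True
s_4={}: (q U s)=False q=False s=False
s_5={}: (q U s)=False q=False s=False
s_6={p,s}: (q U s)=True q=False s=True
G((q U s)) holds globally = False
First violation at position 4.

Answer: 4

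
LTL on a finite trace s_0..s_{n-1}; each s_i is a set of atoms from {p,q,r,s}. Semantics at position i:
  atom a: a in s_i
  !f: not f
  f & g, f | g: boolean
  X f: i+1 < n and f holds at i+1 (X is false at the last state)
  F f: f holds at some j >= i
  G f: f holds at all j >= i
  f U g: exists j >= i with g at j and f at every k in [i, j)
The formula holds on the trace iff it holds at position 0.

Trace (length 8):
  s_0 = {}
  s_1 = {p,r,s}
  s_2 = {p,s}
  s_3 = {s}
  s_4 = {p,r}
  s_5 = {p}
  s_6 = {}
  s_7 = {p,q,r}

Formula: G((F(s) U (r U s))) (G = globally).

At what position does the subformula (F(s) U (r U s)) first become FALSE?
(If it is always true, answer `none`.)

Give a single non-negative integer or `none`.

Answer: 4

Derivation:
s_0={}: (F(s) U (r U s))=True F(s)=True s=False (r U s)=False r=False
s_1={p,r,s}: (F(s) U (r U s))=True F(s)=True s=True (r U s)=True r=True
s_2={p,s}: (F(s) U (r U s))=True F(s)=True s=True (r U s)=True r=False
s_3={s}: (F(s) U (r U s))=True F(s)=True s=True (r U s)=True r=False
s_4={p,r}: (F(s) U (r U s))=False F(s)=False s=False (r U s)=False r=True
s_5={p}: (F(s) U (r U s))=False F(s)=False s=False (r U s)=False r=False
s_6={}: (F(s) U (r U s))=False F(s)=False s=False (r U s)=False r=False
s_7={p,q,r}: (F(s) U (r U s))=False F(s)=False s=False (r U s)=False r=True
G((F(s) U (r U s))) holds globally = False
First violation at position 4.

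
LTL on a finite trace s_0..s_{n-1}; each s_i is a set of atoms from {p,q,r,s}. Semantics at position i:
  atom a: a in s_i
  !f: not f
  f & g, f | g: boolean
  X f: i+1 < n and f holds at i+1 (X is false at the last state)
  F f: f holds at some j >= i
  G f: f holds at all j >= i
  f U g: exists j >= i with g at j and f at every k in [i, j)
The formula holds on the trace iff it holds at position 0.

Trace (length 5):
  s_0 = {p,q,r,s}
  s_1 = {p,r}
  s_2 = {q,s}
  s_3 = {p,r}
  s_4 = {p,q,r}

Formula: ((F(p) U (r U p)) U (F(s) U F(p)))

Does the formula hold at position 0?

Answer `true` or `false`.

Answer: true

Derivation:
s_0={p,q,r,s}: ((F(p) U (r U p)) U (F(s) U F(p)))=True (F(p) U (r U p))=True F(p)=True p=True (r U p)=True r=True (F(s) U F(p))=True F(s)=True s=True
s_1={p,r}: ((F(p) U (r U p)) U (F(s) U F(p)))=True (F(p) U (r U p))=True F(p)=True p=True (r U p)=True r=True (F(s) U F(p))=True F(s)=True s=False
s_2={q,s}: ((F(p) U (r U p)) U (F(s) U F(p)))=True (F(p) U (r U p))=True F(p)=True p=False (r U p)=False r=False (F(s) U F(p))=True F(s)=True s=True
s_3={p,r}: ((F(p) U (r U p)) U (F(s) U F(p)))=True (F(p) U (r U p))=True F(p)=True p=True (r U p)=True r=True (F(s) U F(p))=True F(s)=False s=False
s_4={p,q,r}: ((F(p) U (r U p)) U (F(s) U F(p)))=True (F(p) U (r U p))=True F(p)=True p=True (r U p)=True r=True (F(s) U F(p))=True F(s)=False s=False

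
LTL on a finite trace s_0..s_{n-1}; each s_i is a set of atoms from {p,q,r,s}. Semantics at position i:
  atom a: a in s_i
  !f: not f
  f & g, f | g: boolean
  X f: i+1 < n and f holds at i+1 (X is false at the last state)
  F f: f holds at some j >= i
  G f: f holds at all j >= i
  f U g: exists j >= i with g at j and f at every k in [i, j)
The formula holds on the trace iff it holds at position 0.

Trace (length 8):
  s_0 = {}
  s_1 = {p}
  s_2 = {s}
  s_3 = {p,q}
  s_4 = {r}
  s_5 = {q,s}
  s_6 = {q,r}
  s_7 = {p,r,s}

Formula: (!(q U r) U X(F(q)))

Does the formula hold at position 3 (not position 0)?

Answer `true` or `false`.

s_0={}: (!(q U r) U X(F(q)))=True !(q U r)=True (q U r)=False q=False r=False X(F(q))=True F(q)=True
s_1={p}: (!(q U r) U X(F(q)))=True !(q U r)=True (q U r)=False q=False r=False X(F(q))=True F(q)=True
s_2={s}: (!(q U r) U X(F(q)))=True !(q U r)=True (q U r)=False q=False r=False X(F(q))=True F(q)=True
s_3={p,q}: (!(q U r) U X(F(q)))=True !(q U r)=False (q U r)=True q=True r=False X(F(q))=True F(q)=True
s_4={r}: (!(q U r) U X(F(q)))=True !(q U r)=False (q U r)=True q=False r=True X(F(q))=True F(q)=True
s_5={q,s}: (!(q U r) U X(F(q)))=True !(q U r)=False (q U r)=True q=True r=False X(F(q))=True F(q)=True
s_6={q,r}: (!(q U r) U X(F(q)))=False !(q U r)=False (q U r)=True q=True r=True X(F(q))=False F(q)=True
s_7={p,r,s}: (!(q U r) U X(F(q)))=False !(q U r)=False (q U r)=True q=False r=True X(F(q))=False F(q)=False
Evaluating at position 3: result = True

Answer: true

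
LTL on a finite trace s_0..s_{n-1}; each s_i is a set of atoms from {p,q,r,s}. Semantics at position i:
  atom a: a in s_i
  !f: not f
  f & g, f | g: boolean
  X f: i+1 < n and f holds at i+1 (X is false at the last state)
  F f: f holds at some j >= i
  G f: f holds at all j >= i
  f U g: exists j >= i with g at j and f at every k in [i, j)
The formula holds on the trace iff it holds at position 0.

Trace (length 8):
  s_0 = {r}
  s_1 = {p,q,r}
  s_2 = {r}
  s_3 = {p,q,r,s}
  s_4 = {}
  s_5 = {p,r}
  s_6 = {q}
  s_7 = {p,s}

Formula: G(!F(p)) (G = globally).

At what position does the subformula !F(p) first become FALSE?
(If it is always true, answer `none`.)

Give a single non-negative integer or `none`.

s_0={r}: !F(p)=False F(p)=True p=False
s_1={p,q,r}: !F(p)=False F(p)=True p=True
s_2={r}: !F(p)=False F(p)=True p=False
s_3={p,q,r,s}: !F(p)=False F(p)=True p=True
s_4={}: !F(p)=False F(p)=True p=False
s_5={p,r}: !F(p)=False F(p)=True p=True
s_6={q}: !F(p)=False F(p)=True p=False
s_7={p,s}: !F(p)=False F(p)=True p=True
G(!F(p)) holds globally = False
First violation at position 0.

Answer: 0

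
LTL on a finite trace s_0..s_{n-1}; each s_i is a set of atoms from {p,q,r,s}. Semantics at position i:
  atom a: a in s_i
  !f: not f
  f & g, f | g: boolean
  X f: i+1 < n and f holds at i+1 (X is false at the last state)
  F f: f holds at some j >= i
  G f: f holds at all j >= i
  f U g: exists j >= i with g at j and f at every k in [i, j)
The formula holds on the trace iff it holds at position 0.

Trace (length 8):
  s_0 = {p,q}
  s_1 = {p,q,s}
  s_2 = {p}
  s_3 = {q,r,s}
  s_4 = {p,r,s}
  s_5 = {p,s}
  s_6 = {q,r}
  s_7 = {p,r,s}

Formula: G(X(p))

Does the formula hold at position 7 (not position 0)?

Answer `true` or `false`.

s_0={p,q}: G(X(p))=False X(p)=True p=True
s_1={p,q,s}: G(X(p))=False X(p)=True p=True
s_2={p}: G(X(p))=False X(p)=False p=True
s_3={q,r,s}: G(X(p))=False X(p)=True p=False
s_4={p,r,s}: G(X(p))=False X(p)=True p=True
s_5={p,s}: G(X(p))=False X(p)=False p=True
s_6={q,r}: G(X(p))=False X(p)=True p=False
s_7={p,r,s}: G(X(p))=False X(p)=False p=True
Evaluating at position 7: result = False

Answer: false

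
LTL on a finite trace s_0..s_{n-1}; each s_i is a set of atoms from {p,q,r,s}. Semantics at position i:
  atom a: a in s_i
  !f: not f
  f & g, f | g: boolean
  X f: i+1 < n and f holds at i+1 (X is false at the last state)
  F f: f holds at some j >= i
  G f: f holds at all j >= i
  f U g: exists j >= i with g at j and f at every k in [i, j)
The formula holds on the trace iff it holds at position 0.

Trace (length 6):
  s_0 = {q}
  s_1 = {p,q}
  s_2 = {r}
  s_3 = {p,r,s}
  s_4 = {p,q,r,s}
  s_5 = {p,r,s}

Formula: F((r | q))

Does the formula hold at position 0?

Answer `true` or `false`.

Answer: true

Derivation:
s_0={q}: F((r | q))=True (r | q)=True r=False q=True
s_1={p,q}: F((r | q))=True (r | q)=True r=False q=True
s_2={r}: F((r | q))=True (r | q)=True r=True q=False
s_3={p,r,s}: F((r | q))=True (r | q)=True r=True q=False
s_4={p,q,r,s}: F((r | q))=True (r | q)=True r=True q=True
s_5={p,r,s}: F((r | q))=True (r | q)=True r=True q=False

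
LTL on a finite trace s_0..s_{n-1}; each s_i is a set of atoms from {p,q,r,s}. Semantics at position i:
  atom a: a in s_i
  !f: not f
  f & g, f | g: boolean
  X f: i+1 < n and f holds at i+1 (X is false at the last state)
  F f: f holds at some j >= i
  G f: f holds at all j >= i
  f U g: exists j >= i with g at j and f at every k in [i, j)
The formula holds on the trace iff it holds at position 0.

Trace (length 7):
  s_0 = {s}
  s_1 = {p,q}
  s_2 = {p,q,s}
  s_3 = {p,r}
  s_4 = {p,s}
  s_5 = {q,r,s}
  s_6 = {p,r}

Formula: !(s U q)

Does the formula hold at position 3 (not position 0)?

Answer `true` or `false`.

Answer: true

Derivation:
s_0={s}: !(s U q)=False (s U q)=True s=True q=False
s_1={p,q}: !(s U q)=False (s U q)=True s=False q=True
s_2={p,q,s}: !(s U q)=False (s U q)=True s=True q=True
s_3={p,r}: !(s U q)=True (s U q)=False s=False q=False
s_4={p,s}: !(s U q)=False (s U q)=True s=True q=False
s_5={q,r,s}: !(s U q)=False (s U q)=True s=True q=True
s_6={p,r}: !(s U q)=True (s U q)=False s=False q=False
Evaluating at position 3: result = True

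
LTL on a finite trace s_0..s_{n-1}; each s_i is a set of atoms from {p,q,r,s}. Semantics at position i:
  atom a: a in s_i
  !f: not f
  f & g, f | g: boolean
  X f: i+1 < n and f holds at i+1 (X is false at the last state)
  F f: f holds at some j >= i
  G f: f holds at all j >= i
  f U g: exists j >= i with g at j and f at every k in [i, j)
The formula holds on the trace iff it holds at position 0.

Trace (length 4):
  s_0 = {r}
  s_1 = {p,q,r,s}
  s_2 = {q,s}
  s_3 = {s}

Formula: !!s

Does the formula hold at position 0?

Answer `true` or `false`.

Answer: false

Derivation:
s_0={r}: !!s=False !s=True s=False
s_1={p,q,r,s}: !!s=True !s=False s=True
s_2={q,s}: !!s=True !s=False s=True
s_3={s}: !!s=True !s=False s=True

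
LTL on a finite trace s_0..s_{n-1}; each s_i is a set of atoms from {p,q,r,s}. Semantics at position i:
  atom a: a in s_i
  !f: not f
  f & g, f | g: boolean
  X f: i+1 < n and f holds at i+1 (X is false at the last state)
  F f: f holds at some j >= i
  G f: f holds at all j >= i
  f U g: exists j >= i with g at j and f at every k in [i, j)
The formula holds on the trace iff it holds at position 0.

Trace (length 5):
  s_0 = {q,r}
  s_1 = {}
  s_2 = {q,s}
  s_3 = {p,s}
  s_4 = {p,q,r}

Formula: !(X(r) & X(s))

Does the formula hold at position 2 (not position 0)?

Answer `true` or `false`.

Answer: true

Derivation:
s_0={q,r}: !(X(r) & X(s))=True (X(r) & X(s))=False X(r)=False r=True X(s)=False s=False
s_1={}: !(X(r) & X(s))=True (X(r) & X(s))=False X(r)=False r=False X(s)=True s=False
s_2={q,s}: !(X(r) & X(s))=True (X(r) & X(s))=False X(r)=False r=False X(s)=True s=True
s_3={p,s}: !(X(r) & X(s))=True (X(r) & X(s))=False X(r)=True r=False X(s)=False s=True
s_4={p,q,r}: !(X(r) & X(s))=True (X(r) & X(s))=False X(r)=False r=True X(s)=False s=False
Evaluating at position 2: result = True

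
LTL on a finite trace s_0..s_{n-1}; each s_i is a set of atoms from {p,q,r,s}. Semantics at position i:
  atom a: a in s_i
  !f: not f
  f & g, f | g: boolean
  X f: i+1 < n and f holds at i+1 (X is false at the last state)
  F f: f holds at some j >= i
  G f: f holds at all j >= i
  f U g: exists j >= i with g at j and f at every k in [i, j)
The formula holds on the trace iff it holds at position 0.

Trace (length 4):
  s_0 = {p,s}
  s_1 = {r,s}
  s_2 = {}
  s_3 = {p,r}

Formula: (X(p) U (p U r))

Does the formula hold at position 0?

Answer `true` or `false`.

Answer: true

Derivation:
s_0={p,s}: (X(p) U (p U r))=True X(p)=False p=True (p U r)=True r=False
s_1={r,s}: (X(p) U (p U r))=True X(p)=False p=False (p U r)=True r=True
s_2={}: (X(p) U (p U r))=True X(p)=True p=False (p U r)=False r=False
s_3={p,r}: (X(p) U (p U r))=True X(p)=False p=True (p U r)=True r=True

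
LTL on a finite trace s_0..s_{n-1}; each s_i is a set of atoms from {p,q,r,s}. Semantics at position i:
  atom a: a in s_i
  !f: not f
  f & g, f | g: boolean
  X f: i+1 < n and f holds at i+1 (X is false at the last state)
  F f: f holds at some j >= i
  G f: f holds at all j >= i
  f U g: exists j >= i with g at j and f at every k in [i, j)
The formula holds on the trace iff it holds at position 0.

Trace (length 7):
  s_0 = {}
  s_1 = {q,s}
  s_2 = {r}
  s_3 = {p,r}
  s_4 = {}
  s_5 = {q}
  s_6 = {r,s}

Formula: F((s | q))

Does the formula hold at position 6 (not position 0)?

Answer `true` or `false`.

Answer: true

Derivation:
s_0={}: F((s | q))=True (s | q)=False s=False q=False
s_1={q,s}: F((s | q))=True (s | q)=True s=True q=True
s_2={r}: F((s | q))=True (s | q)=False s=False q=False
s_3={p,r}: F((s | q))=True (s | q)=False s=False q=False
s_4={}: F((s | q))=True (s | q)=False s=False q=False
s_5={q}: F((s | q))=True (s | q)=True s=False q=True
s_6={r,s}: F((s | q))=True (s | q)=True s=True q=False
Evaluating at position 6: result = True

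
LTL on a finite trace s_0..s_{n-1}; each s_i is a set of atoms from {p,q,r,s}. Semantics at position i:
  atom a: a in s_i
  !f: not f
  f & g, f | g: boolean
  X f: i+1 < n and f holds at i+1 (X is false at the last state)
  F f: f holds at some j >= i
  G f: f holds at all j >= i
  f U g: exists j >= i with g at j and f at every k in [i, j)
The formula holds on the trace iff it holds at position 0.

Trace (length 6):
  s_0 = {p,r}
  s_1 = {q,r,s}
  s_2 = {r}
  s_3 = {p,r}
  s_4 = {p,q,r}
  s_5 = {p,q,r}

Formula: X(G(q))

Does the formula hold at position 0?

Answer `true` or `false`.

Answer: false

Derivation:
s_0={p,r}: X(G(q))=False G(q)=False q=False
s_1={q,r,s}: X(G(q))=False G(q)=False q=True
s_2={r}: X(G(q))=False G(q)=False q=False
s_3={p,r}: X(G(q))=True G(q)=False q=False
s_4={p,q,r}: X(G(q))=True G(q)=True q=True
s_5={p,q,r}: X(G(q))=False G(q)=True q=True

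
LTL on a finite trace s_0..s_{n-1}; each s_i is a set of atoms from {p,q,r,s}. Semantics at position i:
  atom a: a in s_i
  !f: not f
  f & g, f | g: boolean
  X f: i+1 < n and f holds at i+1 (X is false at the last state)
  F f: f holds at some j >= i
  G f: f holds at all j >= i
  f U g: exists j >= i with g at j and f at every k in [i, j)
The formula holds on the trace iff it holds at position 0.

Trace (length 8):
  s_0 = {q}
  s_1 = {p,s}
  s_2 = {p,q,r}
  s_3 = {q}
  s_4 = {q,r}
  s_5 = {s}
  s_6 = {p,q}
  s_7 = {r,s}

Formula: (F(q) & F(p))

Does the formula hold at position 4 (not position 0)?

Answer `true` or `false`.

s_0={q}: (F(q) & F(p))=True F(q)=True q=True F(p)=True p=False
s_1={p,s}: (F(q) & F(p))=True F(q)=True q=False F(p)=True p=True
s_2={p,q,r}: (F(q) & F(p))=True F(q)=True q=True F(p)=True p=True
s_3={q}: (F(q) & F(p))=True F(q)=True q=True F(p)=True p=False
s_4={q,r}: (F(q) & F(p))=True F(q)=True q=True F(p)=True p=False
s_5={s}: (F(q) & F(p))=True F(q)=True q=False F(p)=True p=False
s_6={p,q}: (F(q) & F(p))=True F(q)=True q=True F(p)=True p=True
s_7={r,s}: (F(q) & F(p))=False F(q)=False q=False F(p)=False p=False
Evaluating at position 4: result = True

Answer: true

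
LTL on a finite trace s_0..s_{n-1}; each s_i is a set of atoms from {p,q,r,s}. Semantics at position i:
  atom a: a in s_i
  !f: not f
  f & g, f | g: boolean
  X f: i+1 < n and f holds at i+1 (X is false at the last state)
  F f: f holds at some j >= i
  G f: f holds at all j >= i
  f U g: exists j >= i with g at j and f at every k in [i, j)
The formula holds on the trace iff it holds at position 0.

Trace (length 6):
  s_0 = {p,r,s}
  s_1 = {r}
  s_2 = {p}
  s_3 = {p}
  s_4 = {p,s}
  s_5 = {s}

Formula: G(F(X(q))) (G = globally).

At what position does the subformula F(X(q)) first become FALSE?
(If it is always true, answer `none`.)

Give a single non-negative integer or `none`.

Answer: 0

Derivation:
s_0={p,r,s}: F(X(q))=False X(q)=False q=False
s_1={r}: F(X(q))=False X(q)=False q=False
s_2={p}: F(X(q))=False X(q)=False q=False
s_3={p}: F(X(q))=False X(q)=False q=False
s_4={p,s}: F(X(q))=False X(q)=False q=False
s_5={s}: F(X(q))=False X(q)=False q=False
G(F(X(q))) holds globally = False
First violation at position 0.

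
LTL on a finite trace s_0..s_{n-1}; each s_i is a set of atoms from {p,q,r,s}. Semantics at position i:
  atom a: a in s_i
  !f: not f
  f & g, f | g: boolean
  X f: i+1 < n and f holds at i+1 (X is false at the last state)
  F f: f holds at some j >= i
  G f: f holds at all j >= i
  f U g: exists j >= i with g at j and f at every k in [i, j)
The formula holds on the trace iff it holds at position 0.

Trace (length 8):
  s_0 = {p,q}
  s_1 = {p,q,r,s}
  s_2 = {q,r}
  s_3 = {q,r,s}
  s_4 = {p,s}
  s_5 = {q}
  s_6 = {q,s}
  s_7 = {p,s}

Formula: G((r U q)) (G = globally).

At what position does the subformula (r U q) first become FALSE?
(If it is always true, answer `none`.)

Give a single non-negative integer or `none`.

Answer: 4

Derivation:
s_0={p,q}: (r U q)=True r=False q=True
s_1={p,q,r,s}: (r U q)=True r=True q=True
s_2={q,r}: (r U q)=True r=True q=True
s_3={q,r,s}: (r U q)=True r=True q=True
s_4={p,s}: (r U q)=False r=False q=False
s_5={q}: (r U q)=True r=False q=True
s_6={q,s}: (r U q)=True r=False q=True
s_7={p,s}: (r U q)=False r=False q=False
G((r U q)) holds globally = False
First violation at position 4.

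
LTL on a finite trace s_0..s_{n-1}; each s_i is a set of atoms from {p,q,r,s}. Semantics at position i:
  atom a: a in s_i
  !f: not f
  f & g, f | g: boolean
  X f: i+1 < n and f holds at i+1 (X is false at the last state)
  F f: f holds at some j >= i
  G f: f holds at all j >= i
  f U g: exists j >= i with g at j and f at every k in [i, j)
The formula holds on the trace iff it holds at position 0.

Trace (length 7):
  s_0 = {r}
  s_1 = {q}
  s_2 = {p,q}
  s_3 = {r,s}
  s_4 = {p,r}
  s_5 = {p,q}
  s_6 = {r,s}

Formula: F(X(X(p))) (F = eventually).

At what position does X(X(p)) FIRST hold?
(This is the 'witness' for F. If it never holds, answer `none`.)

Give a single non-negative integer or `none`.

Answer: 0

Derivation:
s_0={r}: X(X(p))=True X(p)=False p=False
s_1={q}: X(X(p))=False X(p)=True p=False
s_2={p,q}: X(X(p))=True X(p)=False p=True
s_3={r,s}: X(X(p))=True X(p)=True p=False
s_4={p,r}: X(X(p))=False X(p)=True p=True
s_5={p,q}: X(X(p))=False X(p)=False p=True
s_6={r,s}: X(X(p))=False X(p)=False p=False
F(X(X(p))) holds; first witness at position 0.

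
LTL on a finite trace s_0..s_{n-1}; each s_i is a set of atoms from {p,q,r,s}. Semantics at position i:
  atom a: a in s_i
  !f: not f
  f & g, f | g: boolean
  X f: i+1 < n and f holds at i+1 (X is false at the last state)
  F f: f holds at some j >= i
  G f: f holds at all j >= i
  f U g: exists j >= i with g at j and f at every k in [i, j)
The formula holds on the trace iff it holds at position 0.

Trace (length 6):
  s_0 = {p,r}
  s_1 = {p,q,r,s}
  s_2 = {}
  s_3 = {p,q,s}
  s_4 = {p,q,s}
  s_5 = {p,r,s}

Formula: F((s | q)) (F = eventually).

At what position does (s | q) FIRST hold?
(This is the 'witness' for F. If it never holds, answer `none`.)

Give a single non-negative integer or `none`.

Answer: 1

Derivation:
s_0={p,r}: (s | q)=False s=False q=False
s_1={p,q,r,s}: (s | q)=True s=True q=True
s_2={}: (s | q)=False s=False q=False
s_3={p,q,s}: (s | q)=True s=True q=True
s_4={p,q,s}: (s | q)=True s=True q=True
s_5={p,r,s}: (s | q)=True s=True q=False
F((s | q)) holds; first witness at position 1.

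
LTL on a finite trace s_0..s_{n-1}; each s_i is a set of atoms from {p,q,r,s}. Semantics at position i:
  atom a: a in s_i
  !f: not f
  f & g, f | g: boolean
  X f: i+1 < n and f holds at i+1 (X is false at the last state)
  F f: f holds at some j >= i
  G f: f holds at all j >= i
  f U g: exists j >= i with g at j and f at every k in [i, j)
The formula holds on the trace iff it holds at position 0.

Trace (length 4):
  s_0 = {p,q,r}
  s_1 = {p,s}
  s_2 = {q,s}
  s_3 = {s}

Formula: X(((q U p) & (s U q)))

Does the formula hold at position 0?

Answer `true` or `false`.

s_0={p,q,r}: X(((q U p) & (s U q)))=True ((q U p) & (s U q))=True (q U p)=True q=True p=True (s U q)=True s=False
s_1={p,s}: X(((q U p) & (s U q)))=False ((q U p) & (s U q))=True (q U p)=True q=False p=True (s U q)=True s=True
s_2={q,s}: X(((q U p) & (s U q)))=False ((q U p) & (s U q))=False (q U p)=False q=True p=False (s U q)=True s=True
s_3={s}: X(((q U p) & (s U q)))=False ((q U p) & (s U q))=False (q U p)=False q=False p=False (s U q)=False s=True

Answer: true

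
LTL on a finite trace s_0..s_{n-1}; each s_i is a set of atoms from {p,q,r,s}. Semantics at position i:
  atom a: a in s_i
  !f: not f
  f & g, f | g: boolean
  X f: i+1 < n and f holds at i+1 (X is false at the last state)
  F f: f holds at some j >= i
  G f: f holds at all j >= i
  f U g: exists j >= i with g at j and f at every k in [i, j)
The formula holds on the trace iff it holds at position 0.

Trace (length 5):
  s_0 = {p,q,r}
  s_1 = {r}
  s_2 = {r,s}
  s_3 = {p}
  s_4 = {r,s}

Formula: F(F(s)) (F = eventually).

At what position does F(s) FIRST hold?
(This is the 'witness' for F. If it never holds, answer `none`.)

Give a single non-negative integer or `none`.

Answer: 0

Derivation:
s_0={p,q,r}: F(s)=True s=False
s_1={r}: F(s)=True s=False
s_2={r,s}: F(s)=True s=True
s_3={p}: F(s)=True s=False
s_4={r,s}: F(s)=True s=True
F(F(s)) holds; first witness at position 0.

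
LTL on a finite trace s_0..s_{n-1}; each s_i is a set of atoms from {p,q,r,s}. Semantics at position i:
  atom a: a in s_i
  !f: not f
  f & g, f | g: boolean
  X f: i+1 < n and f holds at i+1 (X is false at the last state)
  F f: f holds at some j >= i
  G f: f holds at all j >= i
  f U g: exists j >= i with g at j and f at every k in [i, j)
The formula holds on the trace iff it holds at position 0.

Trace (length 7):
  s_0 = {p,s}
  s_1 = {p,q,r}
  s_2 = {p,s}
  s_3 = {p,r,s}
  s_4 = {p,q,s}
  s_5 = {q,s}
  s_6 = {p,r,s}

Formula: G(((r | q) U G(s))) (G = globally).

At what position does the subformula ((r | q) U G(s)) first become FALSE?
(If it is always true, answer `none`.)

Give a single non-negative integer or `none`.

Answer: 0

Derivation:
s_0={p,s}: ((r | q) U G(s))=False (r | q)=False r=False q=False G(s)=False s=True
s_1={p,q,r}: ((r | q) U G(s))=True (r | q)=True r=True q=True G(s)=False s=False
s_2={p,s}: ((r | q) U G(s))=True (r | q)=False r=False q=False G(s)=True s=True
s_3={p,r,s}: ((r | q) U G(s))=True (r | q)=True r=True q=False G(s)=True s=True
s_4={p,q,s}: ((r | q) U G(s))=True (r | q)=True r=False q=True G(s)=True s=True
s_5={q,s}: ((r | q) U G(s))=True (r | q)=True r=False q=True G(s)=True s=True
s_6={p,r,s}: ((r | q) U G(s))=True (r | q)=True r=True q=False G(s)=True s=True
G(((r | q) U G(s))) holds globally = False
First violation at position 0.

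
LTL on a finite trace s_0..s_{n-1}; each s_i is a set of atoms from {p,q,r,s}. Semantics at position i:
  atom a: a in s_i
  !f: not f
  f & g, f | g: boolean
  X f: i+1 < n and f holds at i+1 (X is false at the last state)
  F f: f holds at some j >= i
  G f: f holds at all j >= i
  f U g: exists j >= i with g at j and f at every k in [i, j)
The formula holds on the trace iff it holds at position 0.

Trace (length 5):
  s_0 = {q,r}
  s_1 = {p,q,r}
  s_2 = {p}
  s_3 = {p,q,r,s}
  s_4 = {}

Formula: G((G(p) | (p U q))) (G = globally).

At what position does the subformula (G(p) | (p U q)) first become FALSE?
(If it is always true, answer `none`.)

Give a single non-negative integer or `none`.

Answer: 4

Derivation:
s_0={q,r}: (G(p) | (p U q))=True G(p)=False p=False (p U q)=True q=True
s_1={p,q,r}: (G(p) | (p U q))=True G(p)=False p=True (p U q)=True q=True
s_2={p}: (G(p) | (p U q))=True G(p)=False p=True (p U q)=True q=False
s_3={p,q,r,s}: (G(p) | (p U q))=True G(p)=False p=True (p U q)=True q=True
s_4={}: (G(p) | (p U q))=False G(p)=False p=False (p U q)=False q=False
G((G(p) | (p U q))) holds globally = False
First violation at position 4.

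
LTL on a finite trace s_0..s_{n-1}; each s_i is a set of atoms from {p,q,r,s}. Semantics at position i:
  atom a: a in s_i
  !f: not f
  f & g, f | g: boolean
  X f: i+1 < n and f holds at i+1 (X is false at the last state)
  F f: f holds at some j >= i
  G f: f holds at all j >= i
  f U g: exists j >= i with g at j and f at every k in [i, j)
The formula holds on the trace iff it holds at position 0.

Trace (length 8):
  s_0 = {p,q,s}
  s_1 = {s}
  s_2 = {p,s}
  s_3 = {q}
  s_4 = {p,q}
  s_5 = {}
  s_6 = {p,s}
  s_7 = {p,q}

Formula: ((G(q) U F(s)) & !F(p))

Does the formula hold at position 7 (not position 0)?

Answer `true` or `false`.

Answer: false

Derivation:
s_0={p,q,s}: ((G(q) U F(s)) & !F(p))=False (G(q) U F(s))=True G(q)=False q=True F(s)=True s=True !F(p)=False F(p)=True p=True
s_1={s}: ((G(q) U F(s)) & !F(p))=False (G(q) U F(s))=True G(q)=False q=False F(s)=True s=True !F(p)=False F(p)=True p=False
s_2={p,s}: ((G(q) U F(s)) & !F(p))=False (G(q) U F(s))=True G(q)=False q=False F(s)=True s=True !F(p)=False F(p)=True p=True
s_3={q}: ((G(q) U F(s)) & !F(p))=False (G(q) U F(s))=True G(q)=False q=True F(s)=True s=False !F(p)=False F(p)=True p=False
s_4={p,q}: ((G(q) U F(s)) & !F(p))=False (G(q) U F(s))=True G(q)=False q=True F(s)=True s=False !F(p)=False F(p)=True p=True
s_5={}: ((G(q) U F(s)) & !F(p))=False (G(q) U F(s))=True G(q)=False q=False F(s)=True s=False !F(p)=False F(p)=True p=False
s_6={p,s}: ((G(q) U F(s)) & !F(p))=False (G(q) U F(s))=True G(q)=False q=False F(s)=True s=True !F(p)=False F(p)=True p=True
s_7={p,q}: ((G(q) U F(s)) & !F(p))=False (G(q) U F(s))=False G(q)=True q=True F(s)=False s=False !F(p)=False F(p)=True p=True
Evaluating at position 7: result = False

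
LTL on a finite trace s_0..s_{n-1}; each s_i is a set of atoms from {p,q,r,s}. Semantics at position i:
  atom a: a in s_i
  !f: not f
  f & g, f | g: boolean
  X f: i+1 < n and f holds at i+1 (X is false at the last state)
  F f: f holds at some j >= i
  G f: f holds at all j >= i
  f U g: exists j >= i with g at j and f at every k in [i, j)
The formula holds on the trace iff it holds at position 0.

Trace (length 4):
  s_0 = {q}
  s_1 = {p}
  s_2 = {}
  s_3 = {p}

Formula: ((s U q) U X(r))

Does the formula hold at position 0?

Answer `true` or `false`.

Answer: false

Derivation:
s_0={q}: ((s U q) U X(r))=False (s U q)=True s=False q=True X(r)=False r=False
s_1={p}: ((s U q) U X(r))=False (s U q)=False s=False q=False X(r)=False r=False
s_2={}: ((s U q) U X(r))=False (s U q)=False s=False q=False X(r)=False r=False
s_3={p}: ((s U q) U X(r))=False (s U q)=False s=False q=False X(r)=False r=False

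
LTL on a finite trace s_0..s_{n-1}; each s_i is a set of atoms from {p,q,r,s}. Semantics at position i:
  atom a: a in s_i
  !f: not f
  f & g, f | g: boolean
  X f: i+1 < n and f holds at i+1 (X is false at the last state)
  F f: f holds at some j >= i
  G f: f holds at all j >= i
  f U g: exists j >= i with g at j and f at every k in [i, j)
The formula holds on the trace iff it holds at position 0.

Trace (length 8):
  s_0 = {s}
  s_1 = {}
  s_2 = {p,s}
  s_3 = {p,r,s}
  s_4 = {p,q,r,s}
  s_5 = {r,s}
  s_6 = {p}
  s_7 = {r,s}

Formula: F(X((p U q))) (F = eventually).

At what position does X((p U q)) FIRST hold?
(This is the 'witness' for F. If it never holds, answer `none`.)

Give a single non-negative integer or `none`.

Answer: 1

Derivation:
s_0={s}: X((p U q))=False (p U q)=False p=False q=False
s_1={}: X((p U q))=True (p U q)=False p=False q=False
s_2={p,s}: X((p U q))=True (p U q)=True p=True q=False
s_3={p,r,s}: X((p U q))=True (p U q)=True p=True q=False
s_4={p,q,r,s}: X((p U q))=False (p U q)=True p=True q=True
s_5={r,s}: X((p U q))=False (p U q)=False p=False q=False
s_6={p}: X((p U q))=False (p U q)=False p=True q=False
s_7={r,s}: X((p U q))=False (p U q)=False p=False q=False
F(X((p U q))) holds; first witness at position 1.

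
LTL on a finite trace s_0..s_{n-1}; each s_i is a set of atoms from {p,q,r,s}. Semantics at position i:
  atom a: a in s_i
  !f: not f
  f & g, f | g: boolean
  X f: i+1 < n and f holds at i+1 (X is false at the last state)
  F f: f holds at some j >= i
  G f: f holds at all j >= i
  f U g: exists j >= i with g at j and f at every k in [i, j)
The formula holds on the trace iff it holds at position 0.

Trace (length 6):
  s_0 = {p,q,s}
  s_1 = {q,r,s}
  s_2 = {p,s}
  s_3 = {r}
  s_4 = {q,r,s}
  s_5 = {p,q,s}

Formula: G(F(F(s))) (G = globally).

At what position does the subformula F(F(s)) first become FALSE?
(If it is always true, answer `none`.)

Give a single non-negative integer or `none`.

Answer: none

Derivation:
s_0={p,q,s}: F(F(s))=True F(s)=True s=True
s_1={q,r,s}: F(F(s))=True F(s)=True s=True
s_2={p,s}: F(F(s))=True F(s)=True s=True
s_3={r}: F(F(s))=True F(s)=True s=False
s_4={q,r,s}: F(F(s))=True F(s)=True s=True
s_5={p,q,s}: F(F(s))=True F(s)=True s=True
G(F(F(s))) holds globally = True
No violation — formula holds at every position.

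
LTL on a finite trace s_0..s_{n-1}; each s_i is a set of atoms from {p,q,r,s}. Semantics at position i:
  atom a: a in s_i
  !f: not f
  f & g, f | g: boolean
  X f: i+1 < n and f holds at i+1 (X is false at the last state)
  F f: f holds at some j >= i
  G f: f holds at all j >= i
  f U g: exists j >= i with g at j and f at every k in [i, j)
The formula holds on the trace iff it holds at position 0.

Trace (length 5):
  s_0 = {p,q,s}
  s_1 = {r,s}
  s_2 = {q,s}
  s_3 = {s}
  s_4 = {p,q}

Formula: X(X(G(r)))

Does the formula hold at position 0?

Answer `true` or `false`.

Answer: false

Derivation:
s_0={p,q,s}: X(X(G(r)))=False X(G(r))=False G(r)=False r=False
s_1={r,s}: X(X(G(r)))=False X(G(r))=False G(r)=False r=True
s_2={q,s}: X(X(G(r)))=False X(G(r))=False G(r)=False r=False
s_3={s}: X(X(G(r)))=False X(G(r))=False G(r)=False r=False
s_4={p,q}: X(X(G(r)))=False X(G(r))=False G(r)=False r=False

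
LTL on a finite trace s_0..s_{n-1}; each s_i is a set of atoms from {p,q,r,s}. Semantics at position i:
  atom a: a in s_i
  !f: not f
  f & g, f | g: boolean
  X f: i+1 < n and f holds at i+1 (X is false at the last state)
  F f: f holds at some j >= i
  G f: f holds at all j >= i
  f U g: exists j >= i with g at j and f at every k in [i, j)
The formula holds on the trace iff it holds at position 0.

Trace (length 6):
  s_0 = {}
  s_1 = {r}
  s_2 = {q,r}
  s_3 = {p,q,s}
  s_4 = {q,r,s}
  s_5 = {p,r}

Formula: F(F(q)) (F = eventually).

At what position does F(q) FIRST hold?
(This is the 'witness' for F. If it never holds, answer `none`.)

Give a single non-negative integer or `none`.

s_0={}: F(q)=True q=False
s_1={r}: F(q)=True q=False
s_2={q,r}: F(q)=True q=True
s_3={p,q,s}: F(q)=True q=True
s_4={q,r,s}: F(q)=True q=True
s_5={p,r}: F(q)=False q=False
F(F(q)) holds; first witness at position 0.

Answer: 0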